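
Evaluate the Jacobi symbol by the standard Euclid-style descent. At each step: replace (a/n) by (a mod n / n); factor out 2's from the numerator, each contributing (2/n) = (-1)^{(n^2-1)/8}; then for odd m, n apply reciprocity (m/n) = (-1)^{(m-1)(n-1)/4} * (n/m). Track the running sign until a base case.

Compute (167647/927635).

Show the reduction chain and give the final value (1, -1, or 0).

reciprocity: (167647/927635) = -1·(927635/167647) since 167647 mod 4 = 3, 927635 mod 4 = 3; sign now -1
(927635/167647) = (89400/167647)   [reduce mod 167647]
89400 = 2^3·11175; (2/167647) = +1 since 167647 mod 8 = 7, so (89400/167647) = (+1)^3·(11175/167647); sign now -1
reciprocity: (11175/167647) = -1·(167647/11175) since 11175 mod 4 = 3, 167647 mod 4 = 3; sign now +1
(167647/11175) = (22/11175)   [reduce mod 11175]
22 = 2^1·11; (2/11175) = +1 since 11175 mod 8 = 7, so (22/11175) = (+1)^1·(11/11175); sign now +1
reciprocity: (11/11175) = -1·(11175/11) since 11 mod 4 = 3, 11175 mod 4 = 3; sign now -1
(11175/11) = (10/11)   [reduce mod 11]
10 = 2^1·5; (2/11) = -1 since 11 mod 8 = 3, so (10/11) = (-1)^1·(5/11); sign now +1
reciprocity: (5/11) = +1·(11/5) since 5 mod 4 = 1, 11 mod 4 = 3; sign now +1
(11/5) = (1/5)   [reduce mod 5]
(1/5) = 1; final value = sign = +1

1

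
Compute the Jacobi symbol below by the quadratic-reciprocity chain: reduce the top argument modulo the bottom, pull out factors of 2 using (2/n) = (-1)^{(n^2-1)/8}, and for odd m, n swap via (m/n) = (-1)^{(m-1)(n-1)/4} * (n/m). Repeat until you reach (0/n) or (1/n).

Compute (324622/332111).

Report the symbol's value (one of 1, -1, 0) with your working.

1

324622 = 2^1·162311; (2/332111) = +1 since 332111 mod 8 = 7, so (324622/332111) = (+1)^1·(162311/332111); sign now +1
reciprocity: (162311/332111) = -1·(332111/162311) since 162311 mod 4 = 3, 332111 mod 4 = 3; sign now -1
(332111/162311) = (7489/162311)   [reduce mod 162311]
reciprocity: (7489/162311) = +1·(162311/7489) since 7489 mod 4 = 1, 162311 mod 4 = 3; sign now -1
(162311/7489) = (5042/7489)   [reduce mod 7489]
5042 = 2^1·2521; (2/7489) = +1 since 7489 mod 8 = 1, so (5042/7489) = (+1)^1·(2521/7489); sign now -1
reciprocity: (2521/7489) = +1·(7489/2521) since 2521 mod 4 = 1, 7489 mod 4 = 1; sign now -1
(7489/2521) = (2447/2521)   [reduce mod 2521]
reciprocity: (2447/2521) = +1·(2521/2447) since 2447 mod 4 = 3, 2521 mod 4 = 1; sign now -1
(2521/2447) = (74/2447)   [reduce mod 2447]
74 = 2^1·37; (2/2447) = +1 since 2447 mod 8 = 7, so (74/2447) = (+1)^1·(37/2447); sign now -1
reciprocity: (37/2447) = +1·(2447/37) since 37 mod 4 = 1, 2447 mod 4 = 3; sign now -1
(2447/37) = (5/37)   [reduce mod 37]
reciprocity: (5/37) = +1·(37/5) since 5 mod 4 = 1, 37 mod 4 = 1; sign now -1
(37/5) = (2/5)   [reduce mod 5]
2 = 2^1·1; (2/5) = -1 since 5 mod 8 = 5, so (2/5) = (-1)^1·(1/5); sign now +1
(1/5) = 1; final value = sign = +1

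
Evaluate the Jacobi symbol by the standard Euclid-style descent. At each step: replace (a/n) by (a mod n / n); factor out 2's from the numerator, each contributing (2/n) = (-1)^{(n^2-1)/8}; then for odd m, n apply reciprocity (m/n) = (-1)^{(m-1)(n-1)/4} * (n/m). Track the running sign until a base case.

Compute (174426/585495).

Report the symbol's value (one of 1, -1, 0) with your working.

174426 = 2^1·87213; (2/585495) = +1 since 585495 mod 8 = 7, so (174426/585495) = (+1)^1·(87213/585495); sign now +1
reciprocity: (87213/585495) = +1·(585495/87213) since 87213 mod 4 = 1, 585495 mod 4 = 3; sign now +1
(585495/87213) = (62217/87213)   [reduce mod 87213]
reciprocity: (62217/87213) = +1·(87213/62217) since 62217 mod 4 = 1, 87213 mod 4 = 1; sign now +1
(87213/62217) = (24996/62217)   [reduce mod 62217]
24996 = 2^2·6249; (2/62217) = +1 since 62217 mod 8 = 1, so (24996/62217) = (+1)^2·(6249/62217); sign now +1
reciprocity: (6249/62217) = +1·(62217/6249) since 6249 mod 4 = 1, 62217 mod 4 = 1; sign now +1
(62217/6249) = (5976/6249)   [reduce mod 6249]
5976 = 2^3·747; (2/6249) = +1 since 6249 mod 8 = 1, so (5976/6249) = (+1)^3·(747/6249); sign now +1
reciprocity: (747/6249) = +1·(6249/747) since 747 mod 4 = 3, 6249 mod 4 = 1; sign now +1
(6249/747) = (273/747)   [reduce mod 747]
reciprocity: (273/747) = +1·(747/273) since 273 mod 4 = 1, 747 mod 4 = 3; sign now +1
(747/273) = (201/273)   [reduce mod 273]
reciprocity: (201/273) = +1·(273/201) since 201 mod 4 = 1, 273 mod 4 = 1; sign now +1
(273/201) = (72/201)   [reduce mod 201]
72 = 2^3·9; (2/201) = +1 since 201 mod 8 = 1, so (72/201) = (+1)^3·(9/201); sign now +1
reciprocity: (9/201) = +1·(201/9) since 9 mod 4 = 1, 201 mod 4 = 1; sign now +1
(201/9) = (3/9)   [reduce mod 9]
reciprocity: (3/9) = +1·(9/3) since 3 mod 4 = 3, 9 mod 4 = 1; sign now +1
(9/3) = (0/3)   [reduce mod 3]
(0/3) = 0   [gcd(a, n) > 1]; final value = 0

0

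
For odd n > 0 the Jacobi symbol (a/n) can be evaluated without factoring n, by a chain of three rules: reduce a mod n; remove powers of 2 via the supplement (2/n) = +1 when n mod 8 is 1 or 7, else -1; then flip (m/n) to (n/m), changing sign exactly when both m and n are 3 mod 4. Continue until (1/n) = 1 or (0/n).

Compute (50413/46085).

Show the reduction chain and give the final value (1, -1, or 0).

-1

(50413/46085): 50413 mod 46085 = 4328, so (50413/46085) = (4328/46085)
factor out 2^3: 4328 = 2^3·541; with 46085 mod 8 = 5, (2/46085) = -1; sign now -1; continue with (541/46085)
flip (541/46085) -> (46085/541): both odd, 541 mod 4 = 1, 46085 mod 4 = 1, so the flip contributes +1; sign now -1
(46085/541): 46085 mod 541 = 100, so (46085/541) = (100/541)
factor out 2^2: 100 = 2^2·25; with 541 mod 8 = 5, (2/541) = -1; sign now -1; continue with (25/541)
flip (25/541) -> (541/25): both odd, 25 mod 4 = 1, 541 mod 4 = 1, so the flip contributes +1; sign now -1
(541/25): 541 mod 25 = 16, so (541/25) = (16/25)
factor out 2^4: 16 = 2^4·1; with 25 mod 8 = 1, (2/25) = +1; sign now -1; continue with (1/25)
reached (1/25) = 1, so the symbol is -1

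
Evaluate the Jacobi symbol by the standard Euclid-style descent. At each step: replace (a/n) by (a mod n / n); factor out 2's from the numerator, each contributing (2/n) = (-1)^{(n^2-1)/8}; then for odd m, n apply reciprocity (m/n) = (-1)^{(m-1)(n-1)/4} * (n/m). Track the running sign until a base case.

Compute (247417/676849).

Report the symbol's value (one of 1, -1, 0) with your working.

0

flip (247417/676849) -> (676849/247417): both odd, 247417 mod 4 = 1, 676849 mod 4 = 1, so the flip contributes +1; sign now +1
(676849/247417): 676849 mod 247417 = 182015, so (676849/247417) = (182015/247417)
flip (182015/247417) -> (247417/182015): both odd, 182015 mod 4 = 3, 247417 mod 4 = 1, so the flip contributes +1; sign now +1
(247417/182015): 247417 mod 182015 = 65402, so (247417/182015) = (65402/182015)
factor out 2^1: 65402 = 2^1·32701; with 182015 mod 8 = 7, (2/182015) = +1; sign now +1; continue with (32701/182015)
flip (32701/182015) -> (182015/32701): both odd, 32701 mod 4 = 1, 182015 mod 4 = 3, so the flip contributes +1; sign now +1
(182015/32701): 182015 mod 32701 = 18510, so (182015/32701) = (18510/32701)
factor out 2^1: 18510 = 2^1·9255; with 32701 mod 8 = 5, (2/32701) = -1; sign now -1; continue with (9255/32701)
flip (9255/32701) -> (32701/9255): both odd, 9255 mod 4 = 3, 32701 mod 4 = 1, so the flip contributes +1; sign now -1
(32701/9255): 32701 mod 9255 = 4936, so (32701/9255) = (4936/9255)
factor out 2^3: 4936 = 2^3·617; with 9255 mod 8 = 7, (2/9255) = +1; sign now -1; continue with (617/9255)
flip (617/9255) -> (9255/617): both odd, 617 mod 4 = 1, 9255 mod 4 = 3, so the flip contributes +1; sign now -1
(9255/617): 9255 mod 617 = 0, so (9255/617) = (0/617)
reached (0/617); gcd(a, n) > 1, so (0/617) = 0 and the symbol is 0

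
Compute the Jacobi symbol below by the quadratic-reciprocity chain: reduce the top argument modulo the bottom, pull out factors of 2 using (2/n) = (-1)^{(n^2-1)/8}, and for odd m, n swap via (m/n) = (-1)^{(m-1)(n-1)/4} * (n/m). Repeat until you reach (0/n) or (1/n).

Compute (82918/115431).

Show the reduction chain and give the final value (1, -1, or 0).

factor out 2^1: 82918 = 2^1·41459; with 115431 mod 8 = 7, (2/115431) = +1; sign now +1; continue with (41459/115431)
flip (41459/115431) -> (115431/41459): both odd, 41459 mod 4 = 3, 115431 mod 4 = 3, so the flip contributes -1; sign now -1
(115431/41459): 115431 mod 41459 = 32513, so (115431/41459) = (32513/41459)
flip (32513/41459) -> (41459/32513): both odd, 32513 mod 4 = 1, 41459 mod 4 = 3, so the flip contributes +1; sign now -1
(41459/32513): 41459 mod 32513 = 8946, so (41459/32513) = (8946/32513)
factor out 2^1: 8946 = 2^1·4473; with 32513 mod 8 = 1, (2/32513) = +1; sign now -1; continue with (4473/32513)
flip (4473/32513) -> (32513/4473): both odd, 4473 mod 4 = 1, 32513 mod 4 = 1, so the flip contributes +1; sign now -1
(32513/4473): 32513 mod 4473 = 1202, so (32513/4473) = (1202/4473)
factor out 2^1: 1202 = 2^1·601; with 4473 mod 8 = 1, (2/4473) = +1; sign now -1; continue with (601/4473)
flip (601/4473) -> (4473/601): both odd, 601 mod 4 = 1, 4473 mod 4 = 1, so the flip contributes +1; sign now -1
(4473/601): 4473 mod 601 = 266, so (4473/601) = (266/601)
factor out 2^1: 266 = 2^1·133; with 601 mod 8 = 1, (2/601) = +1; sign now -1; continue with (133/601)
flip (133/601) -> (601/133): both odd, 133 mod 4 = 1, 601 mod 4 = 1, so the flip contributes +1; sign now -1
(601/133): 601 mod 133 = 69, so (601/133) = (69/133)
flip (69/133) -> (133/69): both odd, 69 mod 4 = 1, 133 mod 4 = 1, so the flip contributes +1; sign now -1
(133/69): 133 mod 69 = 64, so (133/69) = (64/69)
factor out 2^6: 64 = 2^6·1; with 69 mod 8 = 5, (2/69) = -1; sign now -1; continue with (1/69)
reached (1/69) = 1, so the symbol is -1

-1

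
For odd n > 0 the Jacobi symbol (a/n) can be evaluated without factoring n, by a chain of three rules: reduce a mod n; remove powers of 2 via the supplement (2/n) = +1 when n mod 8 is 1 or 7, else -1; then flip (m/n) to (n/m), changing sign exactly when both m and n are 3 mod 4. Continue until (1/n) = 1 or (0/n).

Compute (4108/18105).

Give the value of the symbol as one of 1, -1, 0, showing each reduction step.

-1

factor out 2^2: 4108 = 2^2·1027; with 18105 mod 8 = 1, (2/18105) = +1; sign now +1; continue with (1027/18105)
flip (1027/18105) -> (18105/1027): both odd, 1027 mod 4 = 3, 18105 mod 4 = 1, so the flip contributes +1; sign now +1
(18105/1027): 18105 mod 1027 = 646, so (18105/1027) = (646/1027)
factor out 2^1: 646 = 2^1·323; with 1027 mod 8 = 3, (2/1027) = -1; sign now -1; continue with (323/1027)
flip (323/1027) -> (1027/323): both odd, 323 mod 4 = 3, 1027 mod 4 = 3, so the flip contributes -1; sign now +1
(1027/323): 1027 mod 323 = 58, so (1027/323) = (58/323)
factor out 2^1: 58 = 2^1·29; with 323 mod 8 = 3, (2/323) = -1; sign now -1; continue with (29/323)
flip (29/323) -> (323/29): both odd, 29 mod 4 = 1, 323 mod 4 = 3, so the flip contributes +1; sign now -1
(323/29): 323 mod 29 = 4, so (323/29) = (4/29)
factor out 2^2: 4 = 2^2·1; with 29 mod 8 = 5, (2/29) = -1; sign now -1; continue with (1/29)
reached (1/29) = 1, so the symbol is -1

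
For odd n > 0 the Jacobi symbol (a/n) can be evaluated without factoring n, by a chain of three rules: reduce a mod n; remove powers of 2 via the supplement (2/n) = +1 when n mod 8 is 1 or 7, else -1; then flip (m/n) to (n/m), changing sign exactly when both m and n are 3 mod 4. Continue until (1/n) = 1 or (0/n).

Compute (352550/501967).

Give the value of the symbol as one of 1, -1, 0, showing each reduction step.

factor out 2^1: 352550 = 2^1·176275; with 501967 mod 8 = 7, (2/501967) = +1; sign now +1; continue with (176275/501967)
flip (176275/501967) -> (501967/176275): both odd, 176275 mod 4 = 3, 501967 mod 4 = 3, so the flip contributes -1; sign now -1
(501967/176275): 501967 mod 176275 = 149417, so (501967/176275) = (149417/176275)
flip (149417/176275) -> (176275/149417): both odd, 149417 mod 4 = 1, 176275 mod 4 = 3, so the flip contributes +1; sign now -1
(176275/149417): 176275 mod 149417 = 26858, so (176275/149417) = (26858/149417)
factor out 2^1: 26858 = 2^1·13429; with 149417 mod 8 = 1, (2/149417) = +1; sign now -1; continue with (13429/149417)
flip (13429/149417) -> (149417/13429): both odd, 13429 mod 4 = 1, 149417 mod 4 = 1, so the flip contributes +1; sign now -1
(149417/13429): 149417 mod 13429 = 1698, so (149417/13429) = (1698/13429)
factor out 2^1: 1698 = 2^1·849; with 13429 mod 8 = 5, (2/13429) = -1; sign now +1; continue with (849/13429)
flip (849/13429) -> (13429/849): both odd, 849 mod 4 = 1, 13429 mod 4 = 1, so the flip contributes +1; sign now +1
(13429/849): 13429 mod 849 = 694, so (13429/849) = (694/849)
factor out 2^1: 694 = 2^1·347; with 849 mod 8 = 1, (2/849) = +1; sign now +1; continue with (347/849)
flip (347/849) -> (849/347): both odd, 347 mod 4 = 3, 849 mod 4 = 1, so the flip contributes +1; sign now +1
(849/347): 849 mod 347 = 155, so (849/347) = (155/347)
flip (155/347) -> (347/155): both odd, 155 mod 4 = 3, 347 mod 4 = 3, so the flip contributes -1; sign now -1
(347/155): 347 mod 155 = 37, so (347/155) = (37/155)
flip (37/155) -> (155/37): both odd, 37 mod 4 = 1, 155 mod 4 = 3, so the flip contributes +1; sign now -1
(155/37): 155 mod 37 = 7, so (155/37) = (7/37)
flip (7/37) -> (37/7): both odd, 7 mod 4 = 3, 37 mod 4 = 1, so the flip contributes +1; sign now -1
(37/7): 37 mod 7 = 2, so (37/7) = (2/7)
factor out 2^1: 2 = 2^1·1; with 7 mod 8 = 7, (2/7) = +1; sign now -1; continue with (1/7)
reached (1/7) = 1, so the symbol is -1

-1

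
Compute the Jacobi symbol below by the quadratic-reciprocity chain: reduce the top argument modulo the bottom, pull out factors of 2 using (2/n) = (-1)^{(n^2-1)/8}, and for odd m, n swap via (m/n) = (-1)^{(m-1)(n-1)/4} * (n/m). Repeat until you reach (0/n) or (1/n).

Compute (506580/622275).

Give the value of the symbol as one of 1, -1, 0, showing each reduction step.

0

506580 = 2^2·126645; (2/622275) = -1 since 622275 mod 8 = 3, so (506580/622275) = (-1)^2·(126645/622275); sign now +1
reciprocity: (126645/622275) = +1·(622275/126645) since 126645 mod 4 = 1, 622275 mod 4 = 3; sign now +1
(622275/126645) = (115695/126645)   [reduce mod 126645]
reciprocity: (115695/126645) = +1·(126645/115695) since 115695 mod 4 = 3, 126645 mod 4 = 1; sign now +1
(126645/115695) = (10950/115695)   [reduce mod 115695]
10950 = 2^1·5475; (2/115695) = +1 since 115695 mod 8 = 7, so (10950/115695) = (+1)^1·(5475/115695); sign now +1
reciprocity: (5475/115695) = -1·(115695/5475) since 5475 mod 4 = 3, 115695 mod 4 = 3; sign now -1
(115695/5475) = (720/5475)   [reduce mod 5475]
720 = 2^4·45; (2/5475) = -1 since 5475 mod 8 = 3, so (720/5475) = (-1)^4·(45/5475); sign now -1
reciprocity: (45/5475) = +1·(5475/45) since 45 mod 4 = 1, 5475 mod 4 = 3; sign now -1
(5475/45) = (30/45)   [reduce mod 45]
30 = 2^1·15; (2/45) = -1 since 45 mod 8 = 5, so (30/45) = (-1)^1·(15/45); sign now +1
reciprocity: (15/45) = +1·(45/15) since 15 mod 4 = 3, 45 mod 4 = 1; sign now +1
(45/15) = (0/15)   [reduce mod 15]
(0/15) = 0   [gcd(a, n) > 1]; final value = 0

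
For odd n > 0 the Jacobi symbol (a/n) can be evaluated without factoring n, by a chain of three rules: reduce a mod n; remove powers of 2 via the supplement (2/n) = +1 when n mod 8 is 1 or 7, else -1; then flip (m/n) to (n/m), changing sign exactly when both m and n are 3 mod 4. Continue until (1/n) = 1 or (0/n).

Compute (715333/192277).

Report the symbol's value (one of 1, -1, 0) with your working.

(715333/192277): 715333 mod 192277 = 138502, so (715333/192277) = (138502/192277)
factor out 2^1: 138502 = 2^1·69251; with 192277 mod 8 = 5, (2/192277) = -1; sign now -1; continue with (69251/192277)
flip (69251/192277) -> (192277/69251): both odd, 69251 mod 4 = 3, 192277 mod 4 = 1, so the flip contributes +1; sign now -1
(192277/69251): 192277 mod 69251 = 53775, so (192277/69251) = (53775/69251)
flip (53775/69251) -> (69251/53775): both odd, 53775 mod 4 = 3, 69251 mod 4 = 3, so the flip contributes -1; sign now +1
(69251/53775): 69251 mod 53775 = 15476, so (69251/53775) = (15476/53775)
factor out 2^2: 15476 = 2^2·3869; with 53775 mod 8 = 7, (2/53775) = +1; sign now +1; continue with (3869/53775)
flip (3869/53775) -> (53775/3869): both odd, 3869 mod 4 = 1, 53775 mod 4 = 3, so the flip contributes +1; sign now +1
(53775/3869): 53775 mod 3869 = 3478, so (53775/3869) = (3478/3869)
factor out 2^1: 3478 = 2^1·1739; with 3869 mod 8 = 5, (2/3869) = -1; sign now -1; continue with (1739/3869)
flip (1739/3869) -> (3869/1739): both odd, 1739 mod 4 = 3, 3869 mod 4 = 1, so the flip contributes +1; sign now -1
(3869/1739): 3869 mod 1739 = 391, so (3869/1739) = (391/1739)
flip (391/1739) -> (1739/391): both odd, 391 mod 4 = 3, 1739 mod 4 = 3, so the flip contributes -1; sign now +1
(1739/391): 1739 mod 391 = 175, so (1739/391) = (175/391)
flip (175/391) -> (391/175): both odd, 175 mod 4 = 3, 391 mod 4 = 3, so the flip contributes -1; sign now -1
(391/175): 391 mod 175 = 41, so (391/175) = (41/175)
flip (41/175) -> (175/41): both odd, 41 mod 4 = 1, 175 mod 4 = 3, so the flip contributes +1; sign now -1
(175/41): 175 mod 41 = 11, so (175/41) = (11/41)
flip (11/41) -> (41/11): both odd, 11 mod 4 = 3, 41 mod 4 = 1, so the flip contributes +1; sign now -1
(41/11): 41 mod 11 = 8, so (41/11) = (8/11)
factor out 2^3: 8 = 2^3·1; with 11 mod 8 = 3, (2/11) = -1; sign now +1; continue with (1/11)
reached (1/11) = 1, so the symbol is +1

1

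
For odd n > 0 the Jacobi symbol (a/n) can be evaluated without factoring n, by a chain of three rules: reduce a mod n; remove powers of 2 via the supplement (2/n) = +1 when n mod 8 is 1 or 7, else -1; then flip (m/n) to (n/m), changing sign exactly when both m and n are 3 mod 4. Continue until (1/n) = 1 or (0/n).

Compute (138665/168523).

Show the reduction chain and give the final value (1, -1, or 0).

-1

reciprocity: (138665/168523) = +1·(168523/138665) since 138665 mod 4 = 1, 168523 mod 4 = 3; sign now +1
(168523/138665) = (29858/138665)   [reduce mod 138665]
29858 = 2^1·14929; (2/138665) = +1 since 138665 mod 8 = 1, so (29858/138665) = (+1)^1·(14929/138665); sign now +1
reciprocity: (14929/138665) = +1·(138665/14929) since 14929 mod 4 = 1, 138665 mod 4 = 1; sign now +1
(138665/14929) = (4304/14929)   [reduce mod 14929]
4304 = 2^4·269; (2/14929) = +1 since 14929 mod 8 = 1, so (4304/14929) = (+1)^4·(269/14929); sign now +1
reciprocity: (269/14929) = +1·(14929/269) since 269 mod 4 = 1, 14929 mod 4 = 1; sign now +1
(14929/269) = (134/269)   [reduce mod 269]
134 = 2^1·67; (2/269) = -1 since 269 mod 8 = 5, so (134/269) = (-1)^1·(67/269); sign now -1
reciprocity: (67/269) = +1·(269/67) since 67 mod 4 = 3, 269 mod 4 = 1; sign now -1
(269/67) = (1/67)   [reduce mod 67]
(1/67) = 1; final value = sign = -1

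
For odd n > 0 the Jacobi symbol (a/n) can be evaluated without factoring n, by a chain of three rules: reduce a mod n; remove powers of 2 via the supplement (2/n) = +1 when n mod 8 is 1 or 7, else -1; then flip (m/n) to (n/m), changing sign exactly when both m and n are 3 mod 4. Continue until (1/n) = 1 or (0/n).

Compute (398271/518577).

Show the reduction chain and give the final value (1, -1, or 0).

reciprocity: (398271/518577) = +1·(518577/398271) since 398271 mod 4 = 3, 518577 mod 4 = 1; sign now +1
(518577/398271) = (120306/398271)   [reduce mod 398271]
120306 = 2^1·60153; (2/398271) = +1 since 398271 mod 8 = 7, so (120306/398271) = (+1)^1·(60153/398271); sign now +1
reciprocity: (60153/398271) = +1·(398271/60153) since 60153 mod 4 = 1, 398271 mod 4 = 3; sign now +1
(398271/60153) = (37353/60153)   [reduce mod 60153]
reciprocity: (37353/60153) = +1·(60153/37353) since 37353 mod 4 = 1, 60153 mod 4 = 1; sign now +1
(60153/37353) = (22800/37353)   [reduce mod 37353]
22800 = 2^4·1425; (2/37353) = +1 since 37353 mod 8 = 1, so (22800/37353) = (+1)^4·(1425/37353); sign now +1
reciprocity: (1425/37353) = +1·(37353/1425) since 1425 mod 4 = 1, 37353 mod 4 = 1; sign now +1
(37353/1425) = (303/1425)   [reduce mod 1425]
reciprocity: (303/1425) = +1·(1425/303) since 303 mod 4 = 3, 1425 mod 4 = 1; sign now +1
(1425/303) = (213/303)   [reduce mod 303]
reciprocity: (213/303) = +1·(303/213) since 213 mod 4 = 1, 303 mod 4 = 3; sign now +1
(303/213) = (90/213)   [reduce mod 213]
90 = 2^1·45; (2/213) = -1 since 213 mod 8 = 5, so (90/213) = (-1)^1·(45/213); sign now -1
reciprocity: (45/213) = +1·(213/45) since 45 mod 4 = 1, 213 mod 4 = 1; sign now -1
(213/45) = (33/45)   [reduce mod 45]
reciprocity: (33/45) = +1·(45/33) since 33 mod 4 = 1, 45 mod 4 = 1; sign now -1
(45/33) = (12/33)   [reduce mod 33]
12 = 2^2·3; (2/33) = +1 since 33 mod 8 = 1, so (12/33) = (+1)^2·(3/33); sign now -1
reciprocity: (3/33) = +1·(33/3) since 3 mod 4 = 3, 33 mod 4 = 1; sign now -1
(33/3) = (0/3)   [reduce mod 3]
(0/3) = 0   [gcd(a, n) > 1]; final value = 0

0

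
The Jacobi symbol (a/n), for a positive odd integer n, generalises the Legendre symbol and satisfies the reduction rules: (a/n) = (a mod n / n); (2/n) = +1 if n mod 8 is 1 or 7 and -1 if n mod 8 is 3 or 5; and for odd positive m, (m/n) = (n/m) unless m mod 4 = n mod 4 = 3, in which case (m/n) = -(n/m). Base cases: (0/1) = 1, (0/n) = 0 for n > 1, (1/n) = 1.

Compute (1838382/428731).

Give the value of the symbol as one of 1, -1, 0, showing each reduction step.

(1838382/428731) = (123458/428731)   [reduce mod 428731]
123458 = 2^1·61729; (2/428731) = -1 since 428731 mod 8 = 3, so (123458/428731) = (-1)^1·(61729/428731); sign now -1
reciprocity: (61729/428731) = +1·(428731/61729) since 61729 mod 4 = 1, 428731 mod 4 = 3; sign now -1
(428731/61729) = (58357/61729)   [reduce mod 61729]
reciprocity: (58357/61729) = +1·(61729/58357) since 58357 mod 4 = 1, 61729 mod 4 = 1; sign now -1
(61729/58357) = (3372/58357)   [reduce mod 58357]
3372 = 2^2·843; (2/58357) = -1 since 58357 mod 8 = 5, so (3372/58357) = (-1)^2·(843/58357); sign now -1
reciprocity: (843/58357) = +1·(58357/843) since 843 mod 4 = 3, 58357 mod 4 = 1; sign now -1
(58357/843) = (190/843)   [reduce mod 843]
190 = 2^1·95; (2/843) = -1 since 843 mod 8 = 3, so (190/843) = (-1)^1·(95/843); sign now +1
reciprocity: (95/843) = -1·(843/95) since 95 mod 4 = 3, 843 mod 4 = 3; sign now -1
(843/95) = (83/95)   [reduce mod 95]
reciprocity: (83/95) = -1·(95/83) since 83 mod 4 = 3, 95 mod 4 = 3; sign now +1
(95/83) = (12/83)   [reduce mod 83]
12 = 2^2·3; (2/83) = -1 since 83 mod 8 = 3, so (12/83) = (-1)^2·(3/83); sign now +1
reciprocity: (3/83) = -1·(83/3) since 3 mod 4 = 3, 83 mod 4 = 3; sign now -1
(83/3) = (2/3)   [reduce mod 3]
2 = 2^1·1; (2/3) = -1 since 3 mod 8 = 3, so (2/3) = (-1)^1·(1/3); sign now +1
(1/3) = 1; final value = sign = +1

1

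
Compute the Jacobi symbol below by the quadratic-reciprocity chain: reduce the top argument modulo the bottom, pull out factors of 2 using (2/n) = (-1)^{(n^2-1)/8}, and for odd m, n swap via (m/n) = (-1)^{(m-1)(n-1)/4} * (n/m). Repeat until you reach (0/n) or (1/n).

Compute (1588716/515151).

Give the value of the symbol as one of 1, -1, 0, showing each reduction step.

0

(1588716/515151): 1588716 mod 515151 = 43263, so (1588716/515151) = (43263/515151)
flip (43263/515151) -> (515151/43263): both odd, 43263 mod 4 = 3, 515151 mod 4 = 3, so the flip contributes -1; sign now -1
(515151/43263): 515151 mod 43263 = 39258, so (515151/43263) = (39258/43263)
factor out 2^1: 39258 = 2^1·19629; with 43263 mod 8 = 7, (2/43263) = +1; sign now -1; continue with (19629/43263)
flip (19629/43263) -> (43263/19629): both odd, 19629 mod 4 = 1, 43263 mod 4 = 3, so the flip contributes +1; sign now -1
(43263/19629): 43263 mod 19629 = 4005, so (43263/19629) = (4005/19629)
flip (4005/19629) -> (19629/4005): both odd, 4005 mod 4 = 1, 19629 mod 4 = 1, so the flip contributes +1; sign now -1
(19629/4005): 19629 mod 4005 = 3609, so (19629/4005) = (3609/4005)
flip (3609/4005) -> (4005/3609): both odd, 3609 mod 4 = 1, 4005 mod 4 = 1, so the flip contributes +1; sign now -1
(4005/3609): 4005 mod 3609 = 396, so (4005/3609) = (396/3609)
factor out 2^2: 396 = 2^2·99; with 3609 mod 8 = 1, (2/3609) = +1; sign now -1; continue with (99/3609)
flip (99/3609) -> (3609/99): both odd, 99 mod 4 = 3, 3609 mod 4 = 1, so the flip contributes +1; sign now -1
(3609/99): 3609 mod 99 = 45, so (3609/99) = (45/99)
flip (45/99) -> (99/45): both odd, 45 mod 4 = 1, 99 mod 4 = 3, so the flip contributes +1; sign now -1
(99/45): 99 mod 45 = 9, so (99/45) = (9/45)
flip (9/45) -> (45/9): both odd, 9 mod 4 = 1, 45 mod 4 = 1, so the flip contributes +1; sign now -1
(45/9): 45 mod 9 = 0, so (45/9) = (0/9)
reached (0/9); gcd(a, n) > 1, so (0/9) = 0 and the symbol is 0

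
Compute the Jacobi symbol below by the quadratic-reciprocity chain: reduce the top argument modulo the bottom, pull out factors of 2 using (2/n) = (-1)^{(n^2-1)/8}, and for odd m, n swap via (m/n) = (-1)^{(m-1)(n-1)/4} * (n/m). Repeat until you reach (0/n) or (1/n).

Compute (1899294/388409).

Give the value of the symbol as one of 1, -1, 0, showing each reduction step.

(1899294/388409) = (345658/388409)   [reduce mod 388409]
345658 = 2^1·172829; (2/388409) = +1 since 388409 mod 8 = 1, so (345658/388409) = (+1)^1·(172829/388409); sign now +1
reciprocity: (172829/388409) = +1·(388409/172829) since 172829 mod 4 = 1, 388409 mod 4 = 1; sign now +1
(388409/172829) = (42751/172829)   [reduce mod 172829]
reciprocity: (42751/172829) = +1·(172829/42751) since 42751 mod 4 = 3, 172829 mod 4 = 1; sign now +1
(172829/42751) = (1825/42751)   [reduce mod 42751]
reciprocity: (1825/42751) = +1·(42751/1825) since 1825 mod 4 = 1, 42751 mod 4 = 3; sign now +1
(42751/1825) = (776/1825)   [reduce mod 1825]
776 = 2^3·97; (2/1825) = +1 since 1825 mod 8 = 1, so (776/1825) = (+1)^3·(97/1825); sign now +1
reciprocity: (97/1825) = +1·(1825/97) since 97 mod 4 = 1, 1825 mod 4 = 1; sign now +1
(1825/97) = (79/97)   [reduce mod 97]
reciprocity: (79/97) = +1·(97/79) since 79 mod 4 = 3, 97 mod 4 = 1; sign now +1
(97/79) = (18/79)   [reduce mod 79]
18 = 2^1·9; (2/79) = +1 since 79 mod 8 = 7, so (18/79) = (+1)^1·(9/79); sign now +1
reciprocity: (9/79) = +1·(79/9) since 9 mod 4 = 1, 79 mod 4 = 3; sign now +1
(79/9) = (7/9)   [reduce mod 9]
reciprocity: (7/9) = +1·(9/7) since 7 mod 4 = 3, 9 mod 4 = 1; sign now +1
(9/7) = (2/7)   [reduce mod 7]
2 = 2^1·1; (2/7) = +1 since 7 mod 8 = 7, so (2/7) = (+1)^1·(1/7); sign now +1
(1/7) = 1; final value = sign = +1

1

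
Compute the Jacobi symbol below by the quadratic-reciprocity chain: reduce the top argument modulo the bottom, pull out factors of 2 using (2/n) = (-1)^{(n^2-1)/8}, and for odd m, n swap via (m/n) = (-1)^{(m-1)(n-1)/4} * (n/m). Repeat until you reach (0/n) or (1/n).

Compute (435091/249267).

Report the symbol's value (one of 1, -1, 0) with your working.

(435091/249267) = (185824/249267)   [reduce mod 249267]
185824 = 2^5·5807; (2/249267) = -1 since 249267 mod 8 = 3, so (185824/249267) = (-1)^5·(5807/249267); sign now -1
reciprocity: (5807/249267) = -1·(249267/5807) since 5807 mod 4 = 3, 249267 mod 4 = 3; sign now +1
(249267/5807) = (5373/5807)   [reduce mod 5807]
reciprocity: (5373/5807) = +1·(5807/5373) since 5373 mod 4 = 1, 5807 mod 4 = 3; sign now +1
(5807/5373) = (434/5373)   [reduce mod 5373]
434 = 2^1·217; (2/5373) = -1 since 5373 mod 8 = 5, so (434/5373) = (-1)^1·(217/5373); sign now -1
reciprocity: (217/5373) = +1·(5373/217) since 217 mod 4 = 1, 5373 mod 4 = 1; sign now -1
(5373/217) = (165/217)   [reduce mod 217]
reciprocity: (165/217) = +1·(217/165) since 165 mod 4 = 1, 217 mod 4 = 1; sign now -1
(217/165) = (52/165)   [reduce mod 165]
52 = 2^2·13; (2/165) = -1 since 165 mod 8 = 5, so (52/165) = (-1)^2·(13/165); sign now -1
reciprocity: (13/165) = +1·(165/13) since 13 mod 4 = 1, 165 mod 4 = 1; sign now -1
(165/13) = (9/13)   [reduce mod 13]
reciprocity: (9/13) = +1·(13/9) since 9 mod 4 = 1, 13 mod 4 = 1; sign now -1
(13/9) = (4/9)   [reduce mod 9]
4 = 2^2·1; (2/9) = +1 since 9 mod 8 = 1, so (4/9) = (+1)^2·(1/9); sign now -1
(1/9) = 1; final value = sign = -1

-1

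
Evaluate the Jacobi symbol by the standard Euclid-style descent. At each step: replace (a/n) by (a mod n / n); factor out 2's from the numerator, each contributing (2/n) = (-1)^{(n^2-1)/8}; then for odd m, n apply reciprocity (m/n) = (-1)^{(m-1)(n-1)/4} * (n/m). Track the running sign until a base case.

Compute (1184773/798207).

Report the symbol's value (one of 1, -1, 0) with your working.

(1184773/798207): 1184773 mod 798207 = 386566, so (1184773/798207) = (386566/798207)
factor out 2^1: 386566 = 2^1·193283; with 798207 mod 8 = 7, (2/798207) = +1; sign now +1; continue with (193283/798207)
flip (193283/798207) -> (798207/193283): both odd, 193283 mod 4 = 3, 798207 mod 4 = 3, so the flip contributes -1; sign now -1
(798207/193283): 798207 mod 193283 = 25075, so (798207/193283) = (25075/193283)
flip (25075/193283) -> (193283/25075): both odd, 25075 mod 4 = 3, 193283 mod 4 = 3, so the flip contributes -1; sign now +1
(193283/25075): 193283 mod 25075 = 17758, so (193283/25075) = (17758/25075)
factor out 2^1: 17758 = 2^1·8879; with 25075 mod 8 = 3, (2/25075) = -1; sign now -1; continue with (8879/25075)
flip (8879/25075) -> (25075/8879): both odd, 8879 mod 4 = 3, 25075 mod 4 = 3, so the flip contributes -1; sign now +1
(25075/8879): 25075 mod 8879 = 7317, so (25075/8879) = (7317/8879)
flip (7317/8879) -> (8879/7317): both odd, 7317 mod 4 = 1, 8879 mod 4 = 3, so the flip contributes +1; sign now +1
(8879/7317): 8879 mod 7317 = 1562, so (8879/7317) = (1562/7317)
factor out 2^1: 1562 = 2^1·781; with 7317 mod 8 = 5, (2/7317) = -1; sign now -1; continue with (781/7317)
flip (781/7317) -> (7317/781): both odd, 781 mod 4 = 1, 7317 mod 4 = 1, so the flip contributes +1; sign now -1
(7317/781): 7317 mod 781 = 288, so (7317/781) = (288/781)
factor out 2^5: 288 = 2^5·9; with 781 mod 8 = 5, (2/781) = -1; sign now +1; continue with (9/781)
flip (9/781) -> (781/9): both odd, 9 mod 4 = 1, 781 mod 4 = 1, so the flip contributes +1; sign now +1
(781/9): 781 mod 9 = 7, so (781/9) = (7/9)
flip (7/9) -> (9/7): both odd, 7 mod 4 = 3, 9 mod 4 = 1, so the flip contributes +1; sign now +1
(9/7): 9 mod 7 = 2, so (9/7) = (2/7)
factor out 2^1: 2 = 2^1·1; with 7 mod 8 = 7, (2/7) = +1; sign now +1; continue with (1/7)
reached (1/7) = 1, so the symbol is +1

1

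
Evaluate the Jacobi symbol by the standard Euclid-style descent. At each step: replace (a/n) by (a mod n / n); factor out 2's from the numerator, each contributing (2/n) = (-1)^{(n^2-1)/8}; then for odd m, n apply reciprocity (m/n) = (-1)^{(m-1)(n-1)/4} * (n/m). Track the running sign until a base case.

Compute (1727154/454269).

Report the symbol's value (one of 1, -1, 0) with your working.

(1727154/454269) = (364347/454269)   [reduce mod 454269]
reciprocity: (364347/454269) = +1·(454269/364347) since 364347 mod 4 = 3, 454269 mod 4 = 1; sign now +1
(454269/364347) = (89922/364347)   [reduce mod 364347]
89922 = 2^1·44961; (2/364347) = -1 since 364347 mod 8 = 3, so (89922/364347) = (-1)^1·(44961/364347); sign now -1
reciprocity: (44961/364347) = +1·(364347/44961) since 44961 mod 4 = 1, 364347 mod 4 = 3; sign now -1
(364347/44961) = (4659/44961)   [reduce mod 44961]
reciprocity: (4659/44961) = +1·(44961/4659) since 4659 mod 4 = 3, 44961 mod 4 = 1; sign now -1
(44961/4659) = (3030/4659)   [reduce mod 4659]
3030 = 2^1·1515; (2/4659) = -1 since 4659 mod 8 = 3, so (3030/4659) = (-1)^1·(1515/4659); sign now +1
reciprocity: (1515/4659) = -1·(4659/1515) since 1515 mod 4 = 3, 4659 mod 4 = 3; sign now -1
(4659/1515) = (114/1515)   [reduce mod 1515]
114 = 2^1·57; (2/1515) = -1 since 1515 mod 8 = 3, so (114/1515) = (-1)^1·(57/1515); sign now +1
reciprocity: (57/1515) = +1·(1515/57) since 57 mod 4 = 1, 1515 mod 4 = 3; sign now +1
(1515/57) = (33/57)   [reduce mod 57]
reciprocity: (33/57) = +1·(57/33) since 33 mod 4 = 1, 57 mod 4 = 1; sign now +1
(57/33) = (24/33)   [reduce mod 33]
24 = 2^3·3; (2/33) = +1 since 33 mod 8 = 1, so (24/33) = (+1)^3·(3/33); sign now +1
reciprocity: (3/33) = +1·(33/3) since 3 mod 4 = 3, 33 mod 4 = 1; sign now +1
(33/3) = (0/3)   [reduce mod 3]
(0/3) = 0   [gcd(a, n) > 1]; final value = 0

0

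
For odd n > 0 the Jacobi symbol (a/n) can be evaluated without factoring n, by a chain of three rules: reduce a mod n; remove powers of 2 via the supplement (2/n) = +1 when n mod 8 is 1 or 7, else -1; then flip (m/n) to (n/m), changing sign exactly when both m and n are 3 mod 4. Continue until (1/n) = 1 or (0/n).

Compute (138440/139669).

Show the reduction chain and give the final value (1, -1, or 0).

1

factor out 2^3: 138440 = 2^3·17305; with 139669 mod 8 = 5, (2/139669) = -1; sign now -1; continue with (17305/139669)
flip (17305/139669) -> (139669/17305): both odd, 17305 mod 4 = 1, 139669 mod 4 = 1, so the flip contributes +1; sign now -1
(139669/17305): 139669 mod 17305 = 1229, so (139669/17305) = (1229/17305)
flip (1229/17305) -> (17305/1229): both odd, 1229 mod 4 = 1, 17305 mod 4 = 1, so the flip contributes +1; sign now -1
(17305/1229): 17305 mod 1229 = 99, so (17305/1229) = (99/1229)
flip (99/1229) -> (1229/99): both odd, 99 mod 4 = 3, 1229 mod 4 = 1, so the flip contributes +1; sign now -1
(1229/99): 1229 mod 99 = 41, so (1229/99) = (41/99)
flip (41/99) -> (99/41): both odd, 41 mod 4 = 1, 99 mod 4 = 3, so the flip contributes +1; sign now -1
(99/41): 99 mod 41 = 17, so (99/41) = (17/41)
flip (17/41) -> (41/17): both odd, 17 mod 4 = 1, 41 mod 4 = 1, so the flip contributes +1; sign now -1
(41/17): 41 mod 17 = 7, so (41/17) = (7/17)
flip (7/17) -> (17/7): both odd, 7 mod 4 = 3, 17 mod 4 = 1, so the flip contributes +1; sign now -1
(17/7): 17 mod 7 = 3, so (17/7) = (3/7)
flip (3/7) -> (7/3): both odd, 3 mod 4 = 3, 7 mod 4 = 3, so the flip contributes -1; sign now +1
(7/3): 7 mod 3 = 1, so (7/3) = (1/3)
reached (1/3) = 1, so the symbol is +1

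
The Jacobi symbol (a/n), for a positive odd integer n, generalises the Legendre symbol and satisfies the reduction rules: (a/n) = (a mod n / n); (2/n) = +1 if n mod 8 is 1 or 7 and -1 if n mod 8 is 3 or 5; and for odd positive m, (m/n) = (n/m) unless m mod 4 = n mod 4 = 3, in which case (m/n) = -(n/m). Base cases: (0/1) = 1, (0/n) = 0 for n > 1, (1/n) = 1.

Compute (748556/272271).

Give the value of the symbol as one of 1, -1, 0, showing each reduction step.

(748556/272271): 748556 mod 272271 = 204014, so (748556/272271) = (204014/272271)
factor out 2^1: 204014 = 2^1·102007; with 272271 mod 8 = 7, (2/272271) = +1; sign now +1; continue with (102007/272271)
flip (102007/272271) -> (272271/102007): both odd, 102007 mod 4 = 3, 272271 mod 4 = 3, so the flip contributes -1; sign now -1
(272271/102007): 272271 mod 102007 = 68257, so (272271/102007) = (68257/102007)
flip (68257/102007) -> (102007/68257): both odd, 68257 mod 4 = 1, 102007 mod 4 = 3, so the flip contributes +1; sign now -1
(102007/68257): 102007 mod 68257 = 33750, so (102007/68257) = (33750/68257)
factor out 2^1: 33750 = 2^1·16875; with 68257 mod 8 = 1, (2/68257) = +1; sign now -1; continue with (16875/68257)
flip (16875/68257) -> (68257/16875): both odd, 16875 mod 4 = 3, 68257 mod 4 = 1, so the flip contributes +1; sign now -1
(68257/16875): 68257 mod 16875 = 757, so (68257/16875) = (757/16875)
flip (757/16875) -> (16875/757): both odd, 757 mod 4 = 1, 16875 mod 4 = 3, so the flip contributes +1; sign now -1
(16875/757): 16875 mod 757 = 221, so (16875/757) = (221/757)
flip (221/757) -> (757/221): both odd, 221 mod 4 = 1, 757 mod 4 = 1, so the flip contributes +1; sign now -1
(757/221): 757 mod 221 = 94, so (757/221) = (94/221)
factor out 2^1: 94 = 2^1·47; with 221 mod 8 = 5, (2/221) = -1; sign now +1; continue with (47/221)
flip (47/221) -> (221/47): both odd, 47 mod 4 = 3, 221 mod 4 = 1, so the flip contributes +1; sign now +1
(221/47): 221 mod 47 = 33, so (221/47) = (33/47)
flip (33/47) -> (47/33): both odd, 33 mod 4 = 1, 47 mod 4 = 3, so the flip contributes +1; sign now +1
(47/33): 47 mod 33 = 14, so (47/33) = (14/33)
factor out 2^1: 14 = 2^1·7; with 33 mod 8 = 1, (2/33) = +1; sign now +1; continue with (7/33)
flip (7/33) -> (33/7): both odd, 7 mod 4 = 3, 33 mod 4 = 1, so the flip contributes +1; sign now +1
(33/7): 33 mod 7 = 5, so (33/7) = (5/7)
flip (5/7) -> (7/5): both odd, 5 mod 4 = 1, 7 mod 4 = 3, so the flip contributes +1; sign now +1
(7/5): 7 mod 5 = 2, so (7/5) = (2/5)
factor out 2^1: 2 = 2^1·1; with 5 mod 8 = 5, (2/5) = -1; sign now -1; continue with (1/5)
reached (1/5) = 1, so the symbol is -1

-1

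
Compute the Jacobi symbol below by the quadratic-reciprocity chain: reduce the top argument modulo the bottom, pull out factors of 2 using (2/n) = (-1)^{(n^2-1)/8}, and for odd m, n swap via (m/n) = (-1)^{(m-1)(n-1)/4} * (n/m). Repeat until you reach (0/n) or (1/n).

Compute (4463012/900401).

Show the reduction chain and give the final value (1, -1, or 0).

1

(4463012/900401) = (861408/900401)   [reduce mod 900401]
861408 = 2^5·26919; (2/900401) = +1 since 900401 mod 8 = 1, so (861408/900401) = (+1)^5·(26919/900401); sign now +1
reciprocity: (26919/900401) = +1·(900401/26919) since 26919 mod 4 = 3, 900401 mod 4 = 1; sign now +1
(900401/26919) = (12074/26919)   [reduce mod 26919]
12074 = 2^1·6037; (2/26919) = +1 since 26919 mod 8 = 7, so (12074/26919) = (+1)^1·(6037/26919); sign now +1
reciprocity: (6037/26919) = +1·(26919/6037) since 6037 mod 4 = 1, 26919 mod 4 = 3; sign now +1
(26919/6037) = (2771/6037)   [reduce mod 6037]
reciprocity: (2771/6037) = +1·(6037/2771) since 2771 mod 4 = 3, 6037 mod 4 = 1; sign now +1
(6037/2771) = (495/2771)   [reduce mod 2771]
reciprocity: (495/2771) = -1·(2771/495) since 495 mod 4 = 3, 2771 mod 4 = 3; sign now -1
(2771/495) = (296/495)   [reduce mod 495]
296 = 2^3·37; (2/495) = +1 since 495 mod 8 = 7, so (296/495) = (+1)^3·(37/495); sign now -1
reciprocity: (37/495) = +1·(495/37) since 37 mod 4 = 1, 495 mod 4 = 3; sign now -1
(495/37) = (14/37)   [reduce mod 37]
14 = 2^1·7; (2/37) = -1 since 37 mod 8 = 5, so (14/37) = (-1)^1·(7/37); sign now +1
reciprocity: (7/37) = +1·(37/7) since 7 mod 4 = 3, 37 mod 4 = 1; sign now +1
(37/7) = (2/7)   [reduce mod 7]
2 = 2^1·1; (2/7) = +1 since 7 mod 8 = 7, so (2/7) = (+1)^1·(1/7); sign now +1
(1/7) = 1; final value = sign = +1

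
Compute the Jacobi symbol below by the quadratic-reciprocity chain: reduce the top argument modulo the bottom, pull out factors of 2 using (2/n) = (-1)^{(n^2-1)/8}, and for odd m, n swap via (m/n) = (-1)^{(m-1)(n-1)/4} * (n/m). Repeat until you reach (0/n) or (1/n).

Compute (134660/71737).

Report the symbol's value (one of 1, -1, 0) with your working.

(134660/71737) = (62923/71737)   [reduce mod 71737]
reciprocity: (62923/71737) = +1·(71737/62923) since 62923 mod 4 = 3, 71737 mod 4 = 1; sign now +1
(71737/62923) = (8814/62923)   [reduce mod 62923]
8814 = 2^1·4407; (2/62923) = -1 since 62923 mod 8 = 3, so (8814/62923) = (-1)^1·(4407/62923); sign now -1
reciprocity: (4407/62923) = -1·(62923/4407) since 4407 mod 4 = 3, 62923 mod 4 = 3; sign now +1
(62923/4407) = (1225/4407)   [reduce mod 4407]
reciprocity: (1225/4407) = +1·(4407/1225) since 1225 mod 4 = 1, 4407 mod 4 = 3; sign now +1
(4407/1225) = (732/1225)   [reduce mod 1225]
732 = 2^2·183; (2/1225) = +1 since 1225 mod 8 = 1, so (732/1225) = (+1)^2·(183/1225); sign now +1
reciprocity: (183/1225) = +1·(1225/183) since 183 mod 4 = 3, 1225 mod 4 = 1; sign now +1
(1225/183) = (127/183)   [reduce mod 183]
reciprocity: (127/183) = -1·(183/127) since 127 mod 4 = 3, 183 mod 4 = 3; sign now -1
(183/127) = (56/127)   [reduce mod 127]
56 = 2^3·7; (2/127) = +1 since 127 mod 8 = 7, so (56/127) = (+1)^3·(7/127); sign now -1
reciprocity: (7/127) = -1·(127/7) since 7 mod 4 = 3, 127 mod 4 = 3; sign now +1
(127/7) = (1/7)   [reduce mod 7]
(1/7) = 1; final value = sign = +1

1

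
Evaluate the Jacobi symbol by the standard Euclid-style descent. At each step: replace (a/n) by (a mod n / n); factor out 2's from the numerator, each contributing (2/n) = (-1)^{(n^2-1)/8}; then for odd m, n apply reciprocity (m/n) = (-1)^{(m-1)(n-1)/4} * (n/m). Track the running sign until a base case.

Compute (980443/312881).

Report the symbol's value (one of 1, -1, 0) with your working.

(980443/312881): 980443 mod 312881 = 41800, so (980443/312881) = (41800/312881)
factor out 2^3: 41800 = 2^3·5225; with 312881 mod 8 = 1, (2/312881) = +1; sign now +1; continue with (5225/312881)
flip (5225/312881) -> (312881/5225): both odd, 5225 mod 4 = 1, 312881 mod 4 = 1, so the flip contributes +1; sign now +1
(312881/5225): 312881 mod 5225 = 4606, so (312881/5225) = (4606/5225)
factor out 2^1: 4606 = 2^1·2303; with 5225 mod 8 = 1, (2/5225) = +1; sign now +1; continue with (2303/5225)
flip (2303/5225) -> (5225/2303): both odd, 2303 mod 4 = 3, 5225 mod 4 = 1, so the flip contributes +1; sign now +1
(5225/2303): 5225 mod 2303 = 619, so (5225/2303) = (619/2303)
flip (619/2303) -> (2303/619): both odd, 619 mod 4 = 3, 2303 mod 4 = 3, so the flip contributes -1; sign now -1
(2303/619): 2303 mod 619 = 446, so (2303/619) = (446/619)
factor out 2^1: 446 = 2^1·223; with 619 mod 8 = 3, (2/619) = -1; sign now +1; continue with (223/619)
flip (223/619) -> (619/223): both odd, 223 mod 4 = 3, 619 mod 4 = 3, so the flip contributes -1; sign now -1
(619/223): 619 mod 223 = 173, so (619/223) = (173/223)
flip (173/223) -> (223/173): both odd, 173 mod 4 = 1, 223 mod 4 = 3, so the flip contributes +1; sign now -1
(223/173): 223 mod 173 = 50, so (223/173) = (50/173)
factor out 2^1: 50 = 2^1·25; with 173 mod 8 = 5, (2/173) = -1; sign now +1; continue with (25/173)
flip (25/173) -> (173/25): both odd, 25 mod 4 = 1, 173 mod 4 = 1, so the flip contributes +1; sign now +1
(173/25): 173 mod 25 = 23, so (173/25) = (23/25)
flip (23/25) -> (25/23): both odd, 23 mod 4 = 3, 25 mod 4 = 1, so the flip contributes +1; sign now +1
(25/23): 25 mod 23 = 2, so (25/23) = (2/23)
factor out 2^1: 2 = 2^1·1; with 23 mod 8 = 7, (2/23) = +1; sign now +1; continue with (1/23)
reached (1/23) = 1, so the symbol is +1

1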